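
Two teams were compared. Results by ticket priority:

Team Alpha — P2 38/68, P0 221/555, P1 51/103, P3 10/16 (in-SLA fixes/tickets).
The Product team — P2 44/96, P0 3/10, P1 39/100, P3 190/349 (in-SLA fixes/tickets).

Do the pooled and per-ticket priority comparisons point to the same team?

P2: Team Alpha 38/68 = 55.9%, the Product team 44/96 = 45.8% → Team Alpha
P0: Team Alpha 221/555 = 39.8%, the Product team 3/10 = 30.0% → Team Alpha
P1: Team Alpha 51/103 = 49.5%, the Product team 39/100 = 39.0% → Team Alpha
P3: Team Alpha 10/16 = 62.5%, the Product team 190/349 = 54.4% → Team Alpha
Overall: Team Alpha 320/742 = 43.1%, the Product team 276/555 = 49.7% → the Product team
Team Alpha wins each ticket group but the Product team wins overall — the comparison reverses. Team Alpha's tickets skew toward P0, which has a lower base rate.

No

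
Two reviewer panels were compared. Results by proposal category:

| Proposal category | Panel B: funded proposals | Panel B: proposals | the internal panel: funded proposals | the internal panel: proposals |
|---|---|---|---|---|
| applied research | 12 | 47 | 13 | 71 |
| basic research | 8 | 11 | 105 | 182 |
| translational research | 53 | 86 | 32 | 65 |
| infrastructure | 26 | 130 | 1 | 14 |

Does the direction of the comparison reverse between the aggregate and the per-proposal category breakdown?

Yes

Applied research: Panel B 12/47 = 25.5%, the internal panel 13/71 = 18.3% → Panel B
Basic research: Panel B 8/11 = 72.7%, the internal panel 105/182 = 57.7% → Panel B
Translational research: Panel B 53/86 = 61.6%, the internal panel 32/65 = 49.2% → Panel B
Infrastructure: Panel B 26/130 = 20.0%, the internal panel 1/14 = 7.1% → Panel B
Overall: Panel B 99/274 = 36.1%, the internal panel 151/332 = 45.5% → the internal panel
Panel B wins each proposal group but the internal panel wins overall — the comparison reverses. Panel B's proposals skew toward infrastructure, which has a lower base rate.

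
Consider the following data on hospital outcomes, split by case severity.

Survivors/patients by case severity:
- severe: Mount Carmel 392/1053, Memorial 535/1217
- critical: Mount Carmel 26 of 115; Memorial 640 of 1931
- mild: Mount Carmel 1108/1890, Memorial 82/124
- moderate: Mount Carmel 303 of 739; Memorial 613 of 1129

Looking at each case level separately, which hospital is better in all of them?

Memorial

Severe: Mount Carmel 392/1053 = 37.2%, Memorial 535/1217 = 44.0% → Memorial
Critical: Mount Carmel 26/115 = 22.6%, Memorial 640/1931 = 33.1% → Memorial
Mild: Mount Carmel 1108/1890 = 58.6%, Memorial 82/124 = 66.1% → Memorial
Moderate: Mount Carmel 303/739 = 41.0%, Memorial 613/1129 = 54.3% → Memorial
Memorial has the higher rate in all 4 groups.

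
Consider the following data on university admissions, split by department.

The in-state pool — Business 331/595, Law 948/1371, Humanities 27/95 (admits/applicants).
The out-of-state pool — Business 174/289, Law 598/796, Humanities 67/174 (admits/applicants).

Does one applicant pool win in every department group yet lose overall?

Business: the in-state pool 331/595 = 55.6%, the out-of-state pool 174/289 = 60.2% → the out-of-state pool
Law: the in-state pool 948/1371 = 69.1%, the out-of-state pool 598/796 = 75.1% → the out-of-state pool
Humanities: the in-state pool 27/95 = 28.4%, the out-of-state pool 67/174 = 38.5% → the out-of-state pool
Overall: the in-state pool 1306/2061 = 63.4%, the out-of-state pool 839/1259 = 66.6% → the out-of-state pool
The out-of-state pool wins overall and in every department group — no reversal.

No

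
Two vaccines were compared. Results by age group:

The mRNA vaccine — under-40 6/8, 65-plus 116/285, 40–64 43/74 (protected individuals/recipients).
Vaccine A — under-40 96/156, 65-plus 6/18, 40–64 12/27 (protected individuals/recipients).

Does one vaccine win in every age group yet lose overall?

Yes

Under-40: the mRNA vaccine 6/8 = 75.0%, Vaccine A 96/156 = 61.5% → the mRNA vaccine
65-plus: the mRNA vaccine 116/285 = 40.7%, Vaccine A 6/18 = 33.3% → the mRNA vaccine
40–64: the mRNA vaccine 43/74 = 58.1%, Vaccine A 12/27 = 44.4% → the mRNA vaccine
Overall: the mRNA vaccine 165/367 = 45.0%, Vaccine A 114/201 = 56.7% → Vaccine A
The mRNA vaccine wins each age group but Vaccine A wins overall — the comparison reverses. The mRNA vaccine's recipients skew toward 65-plus, which has a lower base rate.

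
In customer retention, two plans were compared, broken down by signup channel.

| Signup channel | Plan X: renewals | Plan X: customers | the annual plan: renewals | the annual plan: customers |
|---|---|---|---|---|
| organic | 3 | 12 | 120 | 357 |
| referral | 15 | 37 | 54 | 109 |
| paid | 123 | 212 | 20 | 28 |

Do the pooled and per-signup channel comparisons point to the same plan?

No

Organic: Plan X 3/12 = 25.0%, the annual plan 120/357 = 33.6% → the annual plan
Referral: Plan X 15/37 = 40.5%, the annual plan 54/109 = 49.5% → the annual plan
Paid: Plan X 123/212 = 58.0%, the annual plan 20/28 = 71.4% → the annual plan
Overall: Plan X 141/261 = 54.0%, the annual plan 194/494 = 39.3% → Plan X
The annual plan wins each signup group but Plan X wins overall — the comparison reverses. The annual plan's customers skew toward organic, which has a lower base rate.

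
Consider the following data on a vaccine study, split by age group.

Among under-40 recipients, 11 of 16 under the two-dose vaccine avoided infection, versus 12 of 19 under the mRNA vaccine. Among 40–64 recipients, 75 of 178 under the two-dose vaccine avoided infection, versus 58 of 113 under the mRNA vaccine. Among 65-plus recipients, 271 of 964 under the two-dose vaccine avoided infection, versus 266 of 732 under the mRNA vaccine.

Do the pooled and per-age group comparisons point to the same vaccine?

No

Under-40: the two-dose vaccine 11/16 = 68.8%, the mRNA vaccine 12/19 = 63.2% → the two-dose vaccine
40–64: the two-dose vaccine 75/178 = 42.1%, the mRNA vaccine 58/113 = 51.3% → the mRNA vaccine
65-plus: the two-dose vaccine 271/964 = 28.1%, the mRNA vaccine 266/732 = 36.3% → the mRNA vaccine
Overall: the two-dose vaccine 357/1158 = 30.8%, the mRNA vaccine 336/864 = 38.9% → the mRNA vaccine
Neither sweeps: the two-dose vaccine wins 1 of 3 groups, the mRNA vaccine wins 2. The mRNA vaccine wins overall but not every group — no Simpson reversal.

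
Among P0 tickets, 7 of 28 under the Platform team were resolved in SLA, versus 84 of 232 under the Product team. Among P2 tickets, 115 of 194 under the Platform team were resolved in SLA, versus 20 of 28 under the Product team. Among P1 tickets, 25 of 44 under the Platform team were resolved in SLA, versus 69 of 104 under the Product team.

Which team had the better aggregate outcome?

the Platform team

P0: the Platform team 7/28 = 25.0%, the Product team 84/232 = 36.2% → the Product team
P2: the Platform team 115/194 = 59.3%, the Product team 20/28 = 71.4% → the Product team
P1: the Platform team 25/44 = 56.8%, the Product team 69/104 = 66.3% → the Product team
Overall: the Platform team 147/266 = 55.3%, the Product team 173/364 = 47.5% → the Platform team
(The Product team wins every ticket group but the Platform team wins overall — the Product team's tickets skew toward the low-rate P0 group.)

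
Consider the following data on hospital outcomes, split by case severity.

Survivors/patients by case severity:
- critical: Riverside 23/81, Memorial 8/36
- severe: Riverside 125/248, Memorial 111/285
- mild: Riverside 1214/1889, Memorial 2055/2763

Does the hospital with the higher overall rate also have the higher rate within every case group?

Critical: Riverside 23/81 = 28.4%, Memorial 8/36 = 22.2% → Riverside
Severe: Riverside 125/248 = 50.4%, Memorial 111/285 = 38.9% → Riverside
Mild: Riverside 1214/1889 = 64.3%, Memorial 2055/2763 = 74.4% → Memorial
Overall: Riverside 1362/2218 = 61.4%, Memorial 2174/3084 = 70.5% → Memorial
Neither sweeps: Riverside wins 2 of 3 groups, Memorial wins 1. Memorial wins overall but not every group — no Simpson reversal.

No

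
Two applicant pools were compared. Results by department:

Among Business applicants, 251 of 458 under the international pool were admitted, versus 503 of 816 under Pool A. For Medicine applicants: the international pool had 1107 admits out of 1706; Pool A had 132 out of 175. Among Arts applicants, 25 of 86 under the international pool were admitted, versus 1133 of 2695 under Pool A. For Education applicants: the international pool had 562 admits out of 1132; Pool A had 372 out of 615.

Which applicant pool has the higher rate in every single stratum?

Pool A

Business: the international pool 251/458 = 54.8%, Pool A 503/816 = 61.6% → Pool A
Medicine: the international pool 1107/1706 = 64.9%, Pool A 132/175 = 75.4% → Pool A
Arts: the international pool 25/86 = 29.1%, Pool A 1133/2695 = 42.0% → Pool A
Education: the international pool 562/1132 = 49.6%, Pool A 372/615 = 60.5% → Pool A
Pool A has the higher rate in all 4 groups.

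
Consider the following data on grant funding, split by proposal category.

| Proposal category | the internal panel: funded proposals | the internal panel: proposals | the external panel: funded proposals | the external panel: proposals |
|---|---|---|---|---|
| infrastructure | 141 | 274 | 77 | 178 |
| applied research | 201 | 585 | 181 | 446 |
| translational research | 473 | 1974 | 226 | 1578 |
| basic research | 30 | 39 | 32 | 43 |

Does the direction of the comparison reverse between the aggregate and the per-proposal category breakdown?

Infrastructure: the internal panel 141/274 = 51.5%, the external panel 77/178 = 43.3% → the internal panel
Applied research: the internal panel 201/585 = 34.4%, the external panel 181/446 = 40.6% → the external panel
Translational research: the internal panel 473/1974 = 24.0%, the external panel 226/1578 = 14.3% → the internal panel
Basic research: the internal panel 30/39 = 76.9%, the external panel 32/43 = 74.4% → the internal panel
Overall: the internal panel 845/2872 = 29.4%, the external panel 516/2245 = 23.0% → the internal panel
Neither sweeps: the internal panel wins 3 of 4 groups, the external panel wins 1. The internal panel wins overall but not every group — no Simpson reversal.

No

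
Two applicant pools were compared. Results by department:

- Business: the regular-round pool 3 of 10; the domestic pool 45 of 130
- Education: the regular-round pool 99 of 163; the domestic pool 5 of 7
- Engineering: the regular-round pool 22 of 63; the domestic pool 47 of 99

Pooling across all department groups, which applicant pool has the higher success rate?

the regular-round pool

Business: the regular-round pool 3/10 = 30.0%, the domestic pool 45/130 = 34.6% → the domestic pool
Education: the regular-round pool 99/163 = 60.7%, the domestic pool 5/7 = 71.4% → the domestic pool
Engineering: the regular-round pool 22/63 = 34.9%, the domestic pool 47/99 = 47.5% → the domestic pool
Overall: the regular-round pool 124/236 = 52.5%, the domestic pool 97/236 = 41.1% → the regular-round pool
(The domestic pool wins every department group but the regular-round pool wins overall — the domestic pool's applicants skew toward the low-rate Business group.)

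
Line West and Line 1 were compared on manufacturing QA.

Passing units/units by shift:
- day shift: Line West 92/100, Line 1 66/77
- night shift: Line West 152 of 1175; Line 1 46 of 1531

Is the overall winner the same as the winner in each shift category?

Day shift: Line West 92/100 = 92.0%, Line 1 66/77 = 85.7% → Line West
Night shift: Line West 152/1175 = 12.9%, Line 1 46/1531 = 3.0% → Line West
Overall: Line West 244/1275 = 19.1%, Line 1 112/1608 = 7.0% → Line West
Line West wins overall and in every shift group — no reversal.

Yes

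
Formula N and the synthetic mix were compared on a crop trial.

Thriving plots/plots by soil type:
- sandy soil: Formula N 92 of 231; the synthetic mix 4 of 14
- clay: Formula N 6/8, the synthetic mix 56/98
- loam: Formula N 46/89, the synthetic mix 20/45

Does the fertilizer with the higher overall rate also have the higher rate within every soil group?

Sandy soil: Formula N 92/231 = 39.8%, the synthetic mix 4/14 = 28.6% → Formula N
Clay: Formula N 6/8 = 75.0%, the synthetic mix 56/98 = 57.1% → Formula N
Loam: Formula N 46/89 = 51.7%, the synthetic mix 20/45 = 44.4% → Formula N
Overall: Formula N 144/328 = 43.9%, the synthetic mix 80/157 = 51.0% → the synthetic mix
Formula N wins each soil group but the synthetic mix wins overall — the comparison reverses. Formula N's plots skew toward sandy soil, which has a lower base rate.

No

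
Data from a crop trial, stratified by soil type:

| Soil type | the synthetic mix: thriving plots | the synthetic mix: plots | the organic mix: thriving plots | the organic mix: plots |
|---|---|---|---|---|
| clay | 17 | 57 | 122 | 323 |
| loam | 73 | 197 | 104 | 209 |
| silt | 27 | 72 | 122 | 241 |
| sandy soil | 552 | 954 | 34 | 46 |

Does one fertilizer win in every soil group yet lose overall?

Clay: the synthetic mix 17/57 = 29.8%, the organic mix 122/323 = 37.8% → the organic mix
Loam: the synthetic mix 73/197 = 37.1%, the organic mix 104/209 = 49.8% → the organic mix
Silt: the synthetic mix 27/72 = 37.5%, the organic mix 122/241 = 50.6% → the organic mix
Sandy soil: the synthetic mix 552/954 = 57.9%, the organic mix 34/46 = 73.9% → the organic mix
Overall: the synthetic mix 669/1280 = 52.3%, the organic mix 382/819 = 46.6% → the synthetic mix
The organic mix wins each soil group but the synthetic mix wins overall — the comparison reverses. The organic mix's plots skew toward clay, which has a lower base rate.

Yes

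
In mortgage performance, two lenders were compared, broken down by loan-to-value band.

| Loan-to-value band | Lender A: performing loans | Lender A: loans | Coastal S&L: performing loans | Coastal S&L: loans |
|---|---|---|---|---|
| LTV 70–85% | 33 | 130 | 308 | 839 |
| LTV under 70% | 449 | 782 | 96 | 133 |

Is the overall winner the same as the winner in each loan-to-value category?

LTV 70–85%: Lender A 33/130 = 25.4%, Coastal S&L 308/839 = 36.7% → Coastal S&L
LTV under 70%: Lender A 449/782 = 57.4%, Coastal S&L 96/133 = 72.2% → Coastal S&L
Overall: Lender A 482/912 = 52.9%, Coastal S&L 404/972 = 41.6% → Lender A
Coastal S&L wins each loan-to-value group but Lender A wins overall — the comparison reverses. Coastal S&L's loans skew toward LTV 70–85%, which has a lower base rate.

No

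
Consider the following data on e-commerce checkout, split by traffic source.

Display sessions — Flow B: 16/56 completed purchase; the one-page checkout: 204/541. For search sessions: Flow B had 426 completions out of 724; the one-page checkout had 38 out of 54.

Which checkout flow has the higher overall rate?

Flow B

Display: Flow B 16/56 = 28.6%, the one-page checkout 204/541 = 37.7% → the one-page checkout
Search: Flow B 426/724 = 58.8%, the one-page checkout 38/54 = 70.4% → the one-page checkout
Overall: Flow B 442/780 = 56.7%, the one-page checkout 242/595 = 40.7% → Flow B
(The one-page checkout wins every traffic group but Flow B wins overall — the one-page checkout's sessions skew toward the low-rate display group.)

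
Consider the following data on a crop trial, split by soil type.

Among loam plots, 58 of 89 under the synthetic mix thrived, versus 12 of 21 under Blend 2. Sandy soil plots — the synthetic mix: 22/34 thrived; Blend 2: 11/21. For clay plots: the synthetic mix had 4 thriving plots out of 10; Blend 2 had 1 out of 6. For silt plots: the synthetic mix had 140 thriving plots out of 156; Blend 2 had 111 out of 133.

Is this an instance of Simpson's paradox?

Loam: the synthetic mix 58/89 = 65.2%, Blend 2 12/21 = 57.1% → the synthetic mix
Sandy soil: the synthetic mix 22/34 = 64.7%, Blend 2 11/21 = 52.4% → the synthetic mix
Clay: the synthetic mix 4/10 = 40.0%, Blend 2 1/6 = 16.7% → the synthetic mix
Silt: the synthetic mix 140/156 = 89.7%, Blend 2 111/133 = 83.5% → the synthetic mix
Overall: the synthetic mix 224/289 = 77.5%, Blend 2 135/181 = 74.6% → the synthetic mix
The synthetic mix wins overall and in every soil group — no reversal.

No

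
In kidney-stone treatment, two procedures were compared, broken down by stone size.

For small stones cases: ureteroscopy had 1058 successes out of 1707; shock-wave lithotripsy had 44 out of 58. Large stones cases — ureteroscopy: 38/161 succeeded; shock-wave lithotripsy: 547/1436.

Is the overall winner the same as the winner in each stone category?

No

Small stones: ureteroscopy 1058/1707 = 62.0%, shock-wave lithotripsy 44/58 = 75.9% → shock-wave lithotripsy
Large stones: ureteroscopy 38/161 = 23.6%, shock-wave lithotripsy 547/1436 = 38.1% → shock-wave lithotripsy
Overall: ureteroscopy 1096/1868 = 58.7%, shock-wave lithotripsy 591/1494 = 39.6% → ureteroscopy
Shock-wave lithotripsy wins each stone group but ureteroscopy wins overall — the comparison reverses. Shock-wave lithotripsy's cases skew toward large stones, which has a lower base rate.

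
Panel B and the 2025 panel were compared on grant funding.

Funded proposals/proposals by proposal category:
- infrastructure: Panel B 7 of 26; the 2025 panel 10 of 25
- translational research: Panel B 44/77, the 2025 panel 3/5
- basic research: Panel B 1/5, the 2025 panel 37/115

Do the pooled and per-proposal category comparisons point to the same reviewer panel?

No

Infrastructure: Panel B 7/26 = 26.9%, the 2025 panel 10/25 = 40.0% → the 2025 panel
Translational research: Panel B 44/77 = 57.1%, the 2025 panel 3/5 = 60.0% → the 2025 panel
Basic research: Panel B 1/5 = 20.0%, the 2025 panel 37/115 = 32.2% → the 2025 panel
Overall: Panel B 52/108 = 48.1%, the 2025 panel 50/145 = 34.5% → Panel B
The 2025 panel wins each proposal group but Panel B wins overall — the comparison reverses. The 2025 panel's proposals skew toward basic research, which has a lower base rate.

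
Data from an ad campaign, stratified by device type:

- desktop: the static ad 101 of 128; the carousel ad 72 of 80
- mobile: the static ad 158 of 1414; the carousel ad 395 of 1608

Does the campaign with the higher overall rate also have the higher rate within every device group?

Yes

Desktop: the static ad 101/128 = 78.9%, the carousel ad 72/80 = 90.0% → the carousel ad
Mobile: the static ad 158/1414 = 11.2%, the carousel ad 395/1608 = 24.6% → the carousel ad
Overall: the static ad 259/1542 = 16.8%, the carousel ad 467/1688 = 27.7% → the carousel ad
The carousel ad wins overall and in every device group — no reversal.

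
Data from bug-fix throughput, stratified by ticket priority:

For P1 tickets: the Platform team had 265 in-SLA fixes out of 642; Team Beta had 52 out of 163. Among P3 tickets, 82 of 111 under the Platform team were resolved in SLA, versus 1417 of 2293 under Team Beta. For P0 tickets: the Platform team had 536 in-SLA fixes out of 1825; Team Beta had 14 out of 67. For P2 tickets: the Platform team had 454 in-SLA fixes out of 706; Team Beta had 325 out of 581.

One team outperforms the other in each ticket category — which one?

the Platform team

P1: the Platform team 265/642 = 41.3%, Team Beta 52/163 = 31.9% → the Platform team
P3: the Platform team 82/111 = 73.9%, Team Beta 1417/2293 = 61.8% → the Platform team
P0: the Platform team 536/1825 = 29.4%, Team Beta 14/67 = 20.9% → the Platform team
P2: the Platform team 454/706 = 64.3%, Team Beta 325/581 = 55.9% → the Platform team
The Platform team has the higher rate in all 4 groups.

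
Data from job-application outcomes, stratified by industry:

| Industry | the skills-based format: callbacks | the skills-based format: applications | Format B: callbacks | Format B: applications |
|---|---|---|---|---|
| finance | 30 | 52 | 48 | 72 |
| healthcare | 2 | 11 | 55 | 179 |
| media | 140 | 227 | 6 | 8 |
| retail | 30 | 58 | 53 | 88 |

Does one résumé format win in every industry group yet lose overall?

Yes

Finance: the skills-based format 30/52 = 57.7%, Format B 48/72 = 66.7% → Format B
Healthcare: the skills-based format 2/11 = 18.2%, Format B 55/179 = 30.7% → Format B
Media: the skills-based format 140/227 = 61.7%, Format B 6/8 = 75.0% → Format B
Retail: the skills-based format 30/58 = 51.7%, Format B 53/88 = 60.2% → Format B
Overall: the skills-based format 202/348 = 58.0%, Format B 162/347 = 46.7% → the skills-based format
Format B wins each industry group but the skills-based format wins overall — the comparison reverses. Format B's applications skew toward healthcare, which has a lower base rate.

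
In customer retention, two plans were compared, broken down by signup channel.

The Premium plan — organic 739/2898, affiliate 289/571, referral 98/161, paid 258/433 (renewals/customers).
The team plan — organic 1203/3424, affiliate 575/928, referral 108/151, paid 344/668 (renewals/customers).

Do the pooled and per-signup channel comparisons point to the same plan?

Organic: the Premium plan 739/2898 = 25.5%, the team plan 1203/3424 = 35.1% → the team plan
Affiliate: the Premium plan 289/571 = 50.6%, the team plan 575/928 = 62.0% → the team plan
Referral: the Premium plan 98/161 = 60.9%, the team plan 108/151 = 71.5% → the team plan
Paid: the Premium plan 258/433 = 59.6%, the team plan 344/668 = 51.5% → the Premium plan
Overall: the Premium plan 1384/4063 = 34.1%, the team plan 2230/5171 = 43.1% → the team plan
Neither sweeps: the Premium plan wins 1 of 4 groups, the team plan wins 3. The team plan wins overall but not every group — no Simpson reversal.

No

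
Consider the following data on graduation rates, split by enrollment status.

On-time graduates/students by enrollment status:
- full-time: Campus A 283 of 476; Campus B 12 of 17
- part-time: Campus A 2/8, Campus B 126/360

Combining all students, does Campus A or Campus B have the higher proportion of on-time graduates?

Full-time: Campus A 283/476 = 59.5%, Campus B 12/17 = 70.6% → Campus B
Part-time: Campus A 2/8 = 25.0%, Campus B 126/360 = 35.0% → Campus B
Overall: Campus A 285/484 = 58.9%, Campus B 138/377 = 36.6% → Campus A
(Campus B wins every enrollment group but Campus A wins overall — Campus B's students skew toward the low-rate part-time group.)

Campus A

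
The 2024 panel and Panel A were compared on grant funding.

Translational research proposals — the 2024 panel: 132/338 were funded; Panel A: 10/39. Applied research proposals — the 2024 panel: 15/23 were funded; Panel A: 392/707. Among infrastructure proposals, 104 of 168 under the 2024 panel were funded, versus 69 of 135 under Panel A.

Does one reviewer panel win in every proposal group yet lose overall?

Translational research: the 2024 panel 132/338 = 39.1%, Panel A 10/39 = 25.6% → the 2024 panel
Applied research: the 2024 panel 15/23 = 65.2%, Panel A 392/707 = 55.4% → the 2024 panel
Infrastructure: the 2024 panel 104/168 = 61.9%, Panel A 69/135 = 51.1% → the 2024 panel
Overall: the 2024 panel 251/529 = 47.4%, Panel A 471/881 = 53.5% → Panel A
The 2024 panel wins each proposal group but Panel A wins overall — the comparison reverses. The 2024 panel's proposals skew toward translational research, which has a lower base rate.

Yes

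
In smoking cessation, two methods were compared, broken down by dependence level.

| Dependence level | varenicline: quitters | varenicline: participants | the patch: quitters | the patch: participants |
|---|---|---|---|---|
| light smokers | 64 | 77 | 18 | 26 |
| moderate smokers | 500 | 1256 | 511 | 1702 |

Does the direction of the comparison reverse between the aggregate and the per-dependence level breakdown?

Light smokers: varenicline 64/77 = 83.1%, the patch 18/26 = 69.2% → varenicline
Moderate smokers: varenicline 500/1256 = 39.8%, the patch 511/1702 = 30.0% → varenicline
Overall: varenicline 564/1333 = 42.3%, the patch 529/1728 = 30.6% → varenicline
Varenicline wins overall and in every dependence group — no reversal.

No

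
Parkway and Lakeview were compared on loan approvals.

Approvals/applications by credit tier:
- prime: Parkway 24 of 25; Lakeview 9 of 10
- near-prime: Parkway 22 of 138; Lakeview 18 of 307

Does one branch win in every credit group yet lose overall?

Prime: Parkway 24/25 = 96.0%, Lakeview 9/10 = 90.0% → Parkway
Near-prime: Parkway 22/138 = 15.9%, Lakeview 18/307 = 5.9% → Parkway
Overall: Parkway 46/163 = 28.2%, Lakeview 27/317 = 8.5% → Parkway
Parkway wins overall and in every credit group — no reversal.

No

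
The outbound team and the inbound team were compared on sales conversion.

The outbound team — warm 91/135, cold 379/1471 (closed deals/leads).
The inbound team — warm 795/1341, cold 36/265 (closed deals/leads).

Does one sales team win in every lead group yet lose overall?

Yes

Warm: the outbound team 91/135 = 67.4%, the inbound team 795/1341 = 59.3% → the outbound team
Cold: the outbound team 379/1471 = 25.8%, the inbound team 36/265 = 13.6% → the outbound team
Overall: the outbound team 470/1606 = 29.3%, the inbound team 831/1606 = 51.7% → the inbound team
The outbound team wins each lead group but the inbound team wins overall — the comparison reverses. The outbound team's leads skew toward cold, which has a lower base rate.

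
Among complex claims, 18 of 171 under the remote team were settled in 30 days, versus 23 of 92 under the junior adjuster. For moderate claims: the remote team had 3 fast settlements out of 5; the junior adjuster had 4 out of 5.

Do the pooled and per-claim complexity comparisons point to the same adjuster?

Yes

Complex: the remote team 18/171 = 10.5%, the junior adjuster 23/92 = 25.0% → the junior adjuster
Moderate: the remote team 3/5 = 60.0%, the junior adjuster 4/5 = 80.0% → the junior adjuster
Overall: the remote team 21/176 = 11.9%, the junior adjuster 27/97 = 27.8% → the junior adjuster
The junior adjuster wins overall and in every claim group — no reversal.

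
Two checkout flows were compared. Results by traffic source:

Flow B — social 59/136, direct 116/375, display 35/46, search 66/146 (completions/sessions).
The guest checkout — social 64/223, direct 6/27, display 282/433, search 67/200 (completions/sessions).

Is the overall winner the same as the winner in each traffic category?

No

Social: Flow B 59/136 = 43.4%, the guest checkout 64/223 = 28.7% → Flow B
Direct: Flow B 116/375 = 30.9%, the guest checkout 6/27 = 22.2% → Flow B
Display: Flow B 35/46 = 76.1%, the guest checkout 282/433 = 65.1% → Flow B
Search: Flow B 66/146 = 45.2%, the guest checkout 67/200 = 33.5% → Flow B
Overall: Flow B 276/703 = 39.3%, the guest checkout 419/883 = 47.5% → the guest checkout
Flow B wins each traffic group but the guest checkout wins overall — the comparison reverses. Flow B's sessions skew toward direct, which has a lower base rate.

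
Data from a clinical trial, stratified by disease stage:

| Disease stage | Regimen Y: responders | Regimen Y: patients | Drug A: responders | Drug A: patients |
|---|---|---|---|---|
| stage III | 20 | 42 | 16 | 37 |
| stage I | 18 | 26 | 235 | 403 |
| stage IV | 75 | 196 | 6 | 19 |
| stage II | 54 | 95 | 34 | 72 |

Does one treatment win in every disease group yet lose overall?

Yes

Stage III: Regimen Y 20/42 = 47.6%, Drug A 16/37 = 43.2% → Regimen Y
Stage I: Regimen Y 18/26 = 69.2%, Drug A 235/403 = 58.3% → Regimen Y
Stage IV: Regimen Y 75/196 = 38.3%, Drug A 6/19 = 31.6% → Regimen Y
Stage II: Regimen Y 54/95 = 56.8%, Drug A 34/72 = 47.2% → Regimen Y
Overall: Regimen Y 167/359 = 46.5%, Drug A 291/531 = 54.8% → Drug A
Regimen Y wins each disease group but Drug A wins overall — the comparison reverses. Regimen Y's patients skew toward stage IV, which has a lower base rate.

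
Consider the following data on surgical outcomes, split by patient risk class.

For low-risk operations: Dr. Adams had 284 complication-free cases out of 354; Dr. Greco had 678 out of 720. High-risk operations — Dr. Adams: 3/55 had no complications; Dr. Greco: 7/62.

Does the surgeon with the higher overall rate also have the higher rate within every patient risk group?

Yes

Low-risk: Dr. Adams 284/354 = 80.2%, Dr. Greco 678/720 = 94.2% → Dr. Greco
High-risk: Dr. Adams 3/55 = 5.5%, Dr. Greco 7/62 = 11.3% → Dr. Greco
Overall: Dr. Adams 287/409 = 70.2%, Dr. Greco 685/782 = 87.6% → Dr. Greco
Dr. Greco wins overall and in every patient risk group — no reversal.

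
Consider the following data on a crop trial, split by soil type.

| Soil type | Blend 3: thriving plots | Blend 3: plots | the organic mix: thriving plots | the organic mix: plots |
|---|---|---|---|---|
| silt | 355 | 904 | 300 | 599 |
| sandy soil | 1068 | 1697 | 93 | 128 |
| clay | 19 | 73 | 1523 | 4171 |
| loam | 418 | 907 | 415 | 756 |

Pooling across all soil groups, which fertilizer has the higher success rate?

Silt: Blend 3 355/904 = 39.3%, the organic mix 300/599 = 50.1% → the organic mix
Sandy soil: Blend 3 1068/1697 = 62.9%, the organic mix 93/128 = 72.7% → the organic mix
Clay: Blend 3 19/73 = 26.0%, the organic mix 1523/4171 = 36.5% → the organic mix
Loam: Blend 3 418/907 = 46.1%, the organic mix 415/756 = 54.9% → the organic mix
Overall: Blend 3 1860/3581 = 51.9%, the organic mix 2331/5654 = 41.2% → Blend 3
(The organic mix wins every soil group but Blend 3 wins overall — the organic mix's plots skew toward the low-rate clay group.)

Blend 3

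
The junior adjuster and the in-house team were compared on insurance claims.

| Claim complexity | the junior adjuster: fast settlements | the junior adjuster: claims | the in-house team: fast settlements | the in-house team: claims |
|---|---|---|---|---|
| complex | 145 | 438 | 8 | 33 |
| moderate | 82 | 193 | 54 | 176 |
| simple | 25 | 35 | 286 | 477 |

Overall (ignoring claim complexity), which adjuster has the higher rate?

Complex: the junior adjuster 145/438 = 33.1%, the in-house team 8/33 = 24.2% → the junior adjuster
Moderate: the junior adjuster 82/193 = 42.5%, the in-house team 54/176 = 30.7% → the junior adjuster
Simple: the junior adjuster 25/35 = 71.4%, the in-house team 286/477 = 60.0% → the junior adjuster
Overall: the junior adjuster 252/666 = 37.8%, the in-house team 348/686 = 50.7% → the in-house team
(The junior adjuster wins every claim group but the in-house team wins overall — the junior adjuster's claims skew toward the low-rate complex group.)

the in-house team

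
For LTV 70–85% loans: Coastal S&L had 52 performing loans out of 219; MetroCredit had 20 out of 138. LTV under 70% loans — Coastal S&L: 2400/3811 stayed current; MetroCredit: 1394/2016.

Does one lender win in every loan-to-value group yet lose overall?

LTV 70–85%: Coastal S&L 52/219 = 23.7%, MetroCredit 20/138 = 14.5% → Coastal S&L
LTV under 70%: Coastal S&L 2400/3811 = 63.0%, MetroCredit 1394/2016 = 69.1% → MetroCredit
Overall: Coastal S&L 2452/4030 = 60.8%, MetroCredit 1414/2154 = 65.6% → MetroCredit
Neither sweeps: Coastal S&L wins 1 of 2 groups, MetroCredit wins 1. MetroCredit wins overall but not every group — no Simpson reversal.

No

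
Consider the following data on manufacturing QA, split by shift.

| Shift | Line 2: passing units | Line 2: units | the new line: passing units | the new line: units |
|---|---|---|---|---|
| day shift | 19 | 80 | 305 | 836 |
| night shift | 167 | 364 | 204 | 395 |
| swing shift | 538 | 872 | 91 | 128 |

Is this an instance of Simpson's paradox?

Day shift: Line 2 19/80 = 23.8%, the new line 305/836 = 36.5% → the new line
Night shift: Line 2 167/364 = 45.9%, the new line 204/395 = 51.6% → the new line
Swing shift: Line 2 538/872 = 61.7%, the new line 91/128 = 71.1% → the new line
Overall: Line 2 724/1316 = 55.0%, the new line 600/1359 = 44.2% → Line 2
The new line wins each shift group but Line 2 wins overall — the comparison reverses. The new line's units skew toward day shift, which has a lower base rate.

Yes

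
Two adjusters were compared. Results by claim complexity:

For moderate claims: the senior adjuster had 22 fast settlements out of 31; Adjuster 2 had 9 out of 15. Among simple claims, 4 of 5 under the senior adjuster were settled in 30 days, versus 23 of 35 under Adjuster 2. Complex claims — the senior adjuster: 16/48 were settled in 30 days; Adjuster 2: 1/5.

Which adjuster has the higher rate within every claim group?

the senior adjuster

Moderate: the senior adjuster 22/31 = 71.0%, Adjuster 2 9/15 = 60.0% → the senior adjuster
Simple: the senior adjuster 4/5 = 80.0%, Adjuster 2 23/35 = 65.7% → the senior adjuster
Complex: the senior adjuster 16/48 = 33.3%, Adjuster 2 1/5 = 20.0% → the senior adjuster
The senior adjuster has the higher rate in all 3 groups.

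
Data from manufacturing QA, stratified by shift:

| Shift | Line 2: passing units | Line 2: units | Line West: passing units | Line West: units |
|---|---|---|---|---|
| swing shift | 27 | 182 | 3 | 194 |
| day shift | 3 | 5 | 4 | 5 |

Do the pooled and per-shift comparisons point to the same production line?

Swing shift: Line 2 27/182 = 14.8%, Line West 3/194 = 1.5% → Line 2
Day shift: Line 2 3/5 = 60.0%, Line West 4/5 = 80.0% → Line West
Overall: Line 2 30/187 = 16.0%, Line West 7/199 = 3.5% → Line 2
Neither sweeps: Line 2 wins 1 of 2 groups, Line West wins 1. Line 2 wins overall but not every group — no Simpson reversal.

No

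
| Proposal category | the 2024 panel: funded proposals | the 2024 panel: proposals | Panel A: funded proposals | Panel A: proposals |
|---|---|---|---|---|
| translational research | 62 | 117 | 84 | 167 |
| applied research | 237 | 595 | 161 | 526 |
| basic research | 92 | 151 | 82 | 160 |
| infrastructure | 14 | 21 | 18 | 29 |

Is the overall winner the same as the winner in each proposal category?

Yes

Translational research: the 2024 panel 62/117 = 53.0%, Panel A 84/167 = 50.3% → the 2024 panel
Applied research: the 2024 panel 237/595 = 39.8%, Panel A 161/526 = 30.6% → the 2024 panel
Basic research: the 2024 panel 92/151 = 60.9%, Panel A 82/160 = 51.2% → the 2024 panel
Infrastructure: the 2024 panel 14/21 = 66.7%, Panel A 18/29 = 62.1% → the 2024 panel
Overall: the 2024 panel 405/884 = 45.8%, Panel A 345/882 = 39.1% → the 2024 panel
The 2024 panel wins overall and in every proposal group — no reversal.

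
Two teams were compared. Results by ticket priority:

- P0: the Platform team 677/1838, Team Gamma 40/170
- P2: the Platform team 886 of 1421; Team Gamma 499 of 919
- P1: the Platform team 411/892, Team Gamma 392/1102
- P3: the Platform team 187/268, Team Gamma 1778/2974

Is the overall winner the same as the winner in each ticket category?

P0: the Platform team 677/1838 = 36.8%, Team Gamma 40/170 = 23.5% → the Platform team
P2: the Platform team 886/1421 = 62.4%, Team Gamma 499/919 = 54.3% → the Platform team
P1: the Platform team 411/892 = 46.1%, Team Gamma 392/1102 = 35.6% → the Platform team
P3: the Platform team 187/268 = 69.8%, Team Gamma 1778/2974 = 59.8% → the Platform team
Overall: the Platform team 2161/4419 = 48.9%, Team Gamma 2709/5165 = 52.4% → Team Gamma
The Platform team wins each ticket group but Team Gamma wins overall — the comparison reverses. The Platform team's tickets skew toward P0, which has a lower base rate.

No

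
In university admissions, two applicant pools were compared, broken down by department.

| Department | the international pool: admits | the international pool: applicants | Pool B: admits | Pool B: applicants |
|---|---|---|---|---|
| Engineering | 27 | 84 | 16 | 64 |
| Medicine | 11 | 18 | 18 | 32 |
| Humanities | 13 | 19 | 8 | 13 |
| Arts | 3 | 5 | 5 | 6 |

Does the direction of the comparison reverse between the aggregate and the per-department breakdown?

Engineering: the international pool 27/84 = 32.1%, Pool B 16/64 = 25.0% → the international pool
Medicine: the international pool 11/18 = 61.1%, Pool B 18/32 = 56.2% → the international pool
Humanities: the international pool 13/19 = 68.4%, Pool B 8/13 = 61.5% → the international pool
Arts: the international pool 3/5 = 60.0%, Pool B 5/6 = 83.3% → Pool B
Overall: the international pool 54/126 = 42.9%, Pool B 47/115 = 40.9% → the international pool
Neither sweeps: the international pool wins 3 of 4 groups, Pool B wins 1. The international pool wins overall but not every group — no Simpson reversal.

No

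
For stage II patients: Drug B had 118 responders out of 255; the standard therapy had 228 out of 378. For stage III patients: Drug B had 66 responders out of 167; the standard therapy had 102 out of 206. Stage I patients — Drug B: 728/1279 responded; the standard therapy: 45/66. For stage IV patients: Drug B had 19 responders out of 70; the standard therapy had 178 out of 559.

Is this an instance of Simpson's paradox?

Yes

Stage II: Drug B 118/255 = 46.3%, the standard therapy 228/378 = 60.3% → the standard therapy
Stage III: Drug B 66/167 = 39.5%, the standard therapy 102/206 = 49.5% → the standard therapy
Stage I: Drug B 728/1279 = 56.9%, the standard therapy 45/66 = 68.2% → the standard therapy
Stage IV: Drug B 19/70 = 27.1%, the standard therapy 178/559 = 31.8% → the standard therapy
Overall: Drug B 931/1771 = 52.6%, the standard therapy 553/1209 = 45.7% → Drug B
The standard therapy wins each disease group but Drug B wins overall — the comparison reverses. The standard therapy's patients skew toward stage IV, which has a lower base rate.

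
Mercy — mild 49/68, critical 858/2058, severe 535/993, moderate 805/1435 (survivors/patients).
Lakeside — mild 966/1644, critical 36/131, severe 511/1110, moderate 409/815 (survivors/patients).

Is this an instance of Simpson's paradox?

Yes

Mild: Mercy 49/68 = 72.1%, Lakeside 966/1644 = 58.8% → Mercy
Critical: Mercy 858/2058 = 41.7%, Lakeside 36/131 = 27.5% → Mercy
Severe: Mercy 535/993 = 53.9%, Lakeside 511/1110 = 46.0% → Mercy
Moderate: Mercy 805/1435 = 56.1%, Lakeside 409/815 = 50.2% → Mercy
Overall: Mercy 2247/4554 = 49.3%, Lakeside 1922/3700 = 51.9% → Lakeside
Mercy wins each case group but Lakeside wins overall — the comparison reverses. Mercy's patients skew toward critical, which has a lower base rate.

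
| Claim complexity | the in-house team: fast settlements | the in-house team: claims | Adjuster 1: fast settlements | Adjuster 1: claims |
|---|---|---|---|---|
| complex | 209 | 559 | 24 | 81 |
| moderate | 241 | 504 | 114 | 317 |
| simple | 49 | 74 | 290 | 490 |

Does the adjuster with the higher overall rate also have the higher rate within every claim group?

Complex: the in-house team 209/559 = 37.4%, Adjuster 1 24/81 = 29.6% → the in-house team
Moderate: the in-house team 241/504 = 47.8%, Adjuster 1 114/317 = 36.0% → the in-house team
Simple: the in-house team 49/74 = 66.2%, Adjuster 1 290/490 = 59.2% → the in-house team
Overall: the in-house team 499/1137 = 43.9%, Adjuster 1 428/888 = 48.2% → Adjuster 1
The in-house team wins each claim group but Adjuster 1 wins overall — the comparison reverses. The in-house team's claims skew toward complex, which has a lower base rate.

No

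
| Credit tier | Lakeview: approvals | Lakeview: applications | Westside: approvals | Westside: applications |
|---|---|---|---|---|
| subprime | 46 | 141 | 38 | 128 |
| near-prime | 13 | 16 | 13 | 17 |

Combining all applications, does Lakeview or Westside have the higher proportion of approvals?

Lakeview

Subprime: Lakeview 46/141 = 32.6%, Westside 38/128 = 29.7% → Lakeview
Near-prime: Lakeview 13/16 = 81.2%, Westside 13/17 = 76.5% → Lakeview
Overall: Lakeview 59/157 = 37.6%, Westside 51/145 = 35.2% → Lakeview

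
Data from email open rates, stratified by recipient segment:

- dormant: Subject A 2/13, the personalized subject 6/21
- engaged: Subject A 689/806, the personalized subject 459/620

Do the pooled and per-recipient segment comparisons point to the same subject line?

Dormant: Subject A 2/13 = 15.4%, the personalized subject 6/21 = 28.6% → the personalized subject
Engaged: Subject A 689/806 = 85.5%, the personalized subject 459/620 = 74.0% → Subject A
Overall: Subject A 691/819 = 84.4%, the personalized subject 465/641 = 72.5% → Subject A
Neither sweeps: Subject A wins 1 of 2 groups, the personalized subject wins 1. Subject A wins overall but not every group — no Simpson reversal.

No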